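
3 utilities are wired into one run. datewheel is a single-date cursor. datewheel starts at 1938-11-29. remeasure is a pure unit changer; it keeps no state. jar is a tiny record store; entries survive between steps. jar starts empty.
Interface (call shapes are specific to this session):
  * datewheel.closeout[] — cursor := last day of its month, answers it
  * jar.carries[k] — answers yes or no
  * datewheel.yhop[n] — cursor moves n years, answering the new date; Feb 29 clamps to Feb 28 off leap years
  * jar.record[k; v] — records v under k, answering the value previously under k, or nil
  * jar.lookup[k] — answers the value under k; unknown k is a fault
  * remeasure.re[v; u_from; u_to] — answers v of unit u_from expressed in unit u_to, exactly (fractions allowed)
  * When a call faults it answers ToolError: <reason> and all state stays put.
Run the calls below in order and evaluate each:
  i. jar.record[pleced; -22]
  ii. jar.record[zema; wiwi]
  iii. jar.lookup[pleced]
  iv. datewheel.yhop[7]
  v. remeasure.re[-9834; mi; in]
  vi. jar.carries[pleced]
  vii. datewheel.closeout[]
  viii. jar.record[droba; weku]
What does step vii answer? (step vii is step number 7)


Answer: 1945-11-30

Derivation:
-> jar.record(k=pleced, v=-22)
<- nil
-> jar.record(k=zema, v=wiwi)
<- nil
-> jar.lookup(k=pleced)
<- -22
-> datewheel.yhop(n=7)
<- 1945-11-29
-> remeasure.re(v=-9834, u_from=mi, u_to=in)
<- -623082240
-> jar.carries(k=pleced)
<- yes
-> datewheel.closeout()
<- 1945-11-30
-> jar.record(k=droba, v=weku)
<- nil


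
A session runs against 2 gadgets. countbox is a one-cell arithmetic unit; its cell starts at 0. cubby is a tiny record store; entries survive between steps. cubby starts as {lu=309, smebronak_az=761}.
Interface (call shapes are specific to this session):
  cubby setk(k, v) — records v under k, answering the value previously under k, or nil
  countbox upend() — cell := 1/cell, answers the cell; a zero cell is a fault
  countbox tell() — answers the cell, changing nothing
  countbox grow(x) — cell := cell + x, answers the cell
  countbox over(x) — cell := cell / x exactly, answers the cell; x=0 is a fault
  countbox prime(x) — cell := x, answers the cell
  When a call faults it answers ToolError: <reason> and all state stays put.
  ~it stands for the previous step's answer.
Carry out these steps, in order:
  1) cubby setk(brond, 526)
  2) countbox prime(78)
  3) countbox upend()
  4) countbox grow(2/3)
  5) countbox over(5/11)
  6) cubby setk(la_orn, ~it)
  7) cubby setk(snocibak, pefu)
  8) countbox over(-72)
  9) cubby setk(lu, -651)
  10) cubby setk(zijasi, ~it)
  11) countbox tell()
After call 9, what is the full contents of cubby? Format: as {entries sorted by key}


Answer: {brond=526, la_orn=583/390, lu=-651, smebronak_az=761, snocibak=pefu}

Derivation:
I use cubby setk on k→brond, v→526, yielding nil.
Invoking countbox prime on x→78, — result: 78.
Now I run countbox upend, and get 1/78.
I try countbox grow on x→2/3, yielding 53/78.
Next I call countbox over on x→5/11, giving 583/390.
Invoking cubby setk on k→la_orn, v→~it, → nil.
I try cubby setk on k→snocibak, v→pefu, giving nil.
Then countbox over on x→-72, yielding -583/28080.
Using cubby setk on k→lu, v→-651, giving 309.
Next I call cubby setk on k→zijasi, v→~it, → nil.
Using countbox tell(), giving -583/28080.


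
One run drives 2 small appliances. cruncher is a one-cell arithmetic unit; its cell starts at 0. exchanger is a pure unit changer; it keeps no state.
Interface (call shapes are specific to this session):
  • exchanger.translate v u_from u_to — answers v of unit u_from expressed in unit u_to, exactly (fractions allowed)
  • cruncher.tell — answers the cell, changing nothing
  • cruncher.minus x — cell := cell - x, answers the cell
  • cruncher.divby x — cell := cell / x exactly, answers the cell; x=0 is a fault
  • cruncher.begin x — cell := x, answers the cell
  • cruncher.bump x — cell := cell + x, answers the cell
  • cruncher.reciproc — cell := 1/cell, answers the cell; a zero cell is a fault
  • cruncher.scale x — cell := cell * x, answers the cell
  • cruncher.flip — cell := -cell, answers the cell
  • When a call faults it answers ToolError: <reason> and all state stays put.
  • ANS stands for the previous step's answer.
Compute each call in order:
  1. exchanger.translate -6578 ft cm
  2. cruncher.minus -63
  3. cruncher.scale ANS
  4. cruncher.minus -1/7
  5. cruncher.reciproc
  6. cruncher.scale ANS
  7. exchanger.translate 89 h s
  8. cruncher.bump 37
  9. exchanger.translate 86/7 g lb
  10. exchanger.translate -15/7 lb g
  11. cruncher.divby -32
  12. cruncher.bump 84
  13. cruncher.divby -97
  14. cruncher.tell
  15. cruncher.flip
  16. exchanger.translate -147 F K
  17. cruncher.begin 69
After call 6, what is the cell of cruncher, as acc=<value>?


Answer: acc=49/771950656

Derivation:
→ translate(v='-6578', u_from='ft', u_to='cm')
← -5012436/25
→ minus(x='-63')
← 63
→ scale(x='ANS')
← 3969
→ minus(x='-1/7')
← 27784/7
→ reciproc()
← 7/27784
→ scale(x='ANS')
← 49/771950656
→ translate(v='89', u_from='h', u_to='s')
← 320400
→ bump(x='37')
← 28562174321/771950656
→ translate(v='86/7', u_from='g', u_to='lb')
← 8600000/317514659
→ translate(v='-15/7', u_from='lb', u_to='g')
← -19439673/20000
→ divby(x='-32')
← -28562174321/24702420992
→ bump(x='84')
← 2046441189007/24702420992
→ divby(x='-97')
← -2046441189007/2396134836224
→ tell()
← -2046441189007/2396134836224
→ flip()
← 2046441189007/2396134836224
→ translate(v='-147', u_from='F', u_to='K')
← 31267/180
→ begin(x='69')
← 69


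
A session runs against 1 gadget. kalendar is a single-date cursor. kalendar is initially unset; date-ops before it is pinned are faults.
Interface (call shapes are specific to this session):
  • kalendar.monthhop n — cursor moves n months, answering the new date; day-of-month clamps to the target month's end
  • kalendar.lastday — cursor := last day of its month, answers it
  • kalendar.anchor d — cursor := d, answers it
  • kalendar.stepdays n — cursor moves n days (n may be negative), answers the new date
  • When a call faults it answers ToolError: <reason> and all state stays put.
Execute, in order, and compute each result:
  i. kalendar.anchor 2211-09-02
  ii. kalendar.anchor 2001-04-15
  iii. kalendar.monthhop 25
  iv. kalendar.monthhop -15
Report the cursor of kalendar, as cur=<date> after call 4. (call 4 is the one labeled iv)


Answer: cur=2002-02-15

Derivation:
I invoke kalendar.anchor with d=2211-09-02, — result: 2211-09-02.
I run kalendar.anchor with d=2001-04-15, — result: 2001-04-15.
Using kalendar.monthhop with n=25, giving 2003-05-15.
I use kalendar.monthhop with n=-15, giving 2002-02-15.


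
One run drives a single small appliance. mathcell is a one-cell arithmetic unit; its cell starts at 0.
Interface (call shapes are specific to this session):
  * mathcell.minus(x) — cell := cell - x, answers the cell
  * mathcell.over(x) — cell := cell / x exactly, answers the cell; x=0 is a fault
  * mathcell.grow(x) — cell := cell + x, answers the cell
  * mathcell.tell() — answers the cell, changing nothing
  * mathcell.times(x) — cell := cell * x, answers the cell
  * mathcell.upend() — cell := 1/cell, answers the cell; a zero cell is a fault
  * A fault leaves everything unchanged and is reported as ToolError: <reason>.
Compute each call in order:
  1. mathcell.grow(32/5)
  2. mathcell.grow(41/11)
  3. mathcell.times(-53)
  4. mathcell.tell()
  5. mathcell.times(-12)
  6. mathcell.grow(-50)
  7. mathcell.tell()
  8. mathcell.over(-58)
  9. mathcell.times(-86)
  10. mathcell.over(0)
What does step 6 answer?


Answer: 351502/55

Derivation:
·→ mathcell.grow(32/5)
·← 32/5
·→ mathcell.grow(41/11)
·← 557/55
·→ mathcell.times(-53)
·← -29521/55
·→ mathcell.tell()
·← -29521/55
·→ mathcell.times(-12)
·← 354252/55
·→ mathcell.grow(-50)
·← 351502/55
·→ mathcell.tell()
·← 351502/55
·→ mathcell.over(-58)
·← -175751/1595
·→ mathcell.times(-86)
·← 15114586/1595
·→ mathcell.over(0)
·← ToolError: division by zero


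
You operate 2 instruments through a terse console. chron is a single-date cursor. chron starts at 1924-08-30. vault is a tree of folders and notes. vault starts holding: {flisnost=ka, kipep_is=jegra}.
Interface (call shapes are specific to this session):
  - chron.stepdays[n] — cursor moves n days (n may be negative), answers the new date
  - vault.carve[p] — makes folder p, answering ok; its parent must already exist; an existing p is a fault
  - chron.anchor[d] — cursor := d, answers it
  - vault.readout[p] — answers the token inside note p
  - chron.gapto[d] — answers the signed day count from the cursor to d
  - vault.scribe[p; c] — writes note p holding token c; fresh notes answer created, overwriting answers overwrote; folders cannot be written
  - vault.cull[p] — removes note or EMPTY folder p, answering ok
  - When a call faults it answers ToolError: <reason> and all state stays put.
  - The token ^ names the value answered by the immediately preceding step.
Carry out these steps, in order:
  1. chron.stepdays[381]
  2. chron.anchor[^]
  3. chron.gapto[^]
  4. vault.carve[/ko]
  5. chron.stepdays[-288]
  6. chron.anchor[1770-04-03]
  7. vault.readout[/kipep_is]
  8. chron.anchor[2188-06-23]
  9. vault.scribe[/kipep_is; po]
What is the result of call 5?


Answer: 1924-12-01

Derivation:
→ chron.stepdays(n: 381)
← 1925-09-15
→ chron.anchor(d: ^)
← 1925-09-15
→ chron.gapto(d: ^)
← 0
→ vault.carve(p: /ko)
← ok
→ chron.stepdays(n: -288)
← 1924-12-01
→ chron.anchor(d: 1770-04-03)
← 1770-04-03
→ vault.readout(p: /kipep_is)
← jegra
→ chron.anchor(d: 2188-06-23)
← 2188-06-23
→ vault.scribe(p: /kipep_is, c: po)
← overwrote


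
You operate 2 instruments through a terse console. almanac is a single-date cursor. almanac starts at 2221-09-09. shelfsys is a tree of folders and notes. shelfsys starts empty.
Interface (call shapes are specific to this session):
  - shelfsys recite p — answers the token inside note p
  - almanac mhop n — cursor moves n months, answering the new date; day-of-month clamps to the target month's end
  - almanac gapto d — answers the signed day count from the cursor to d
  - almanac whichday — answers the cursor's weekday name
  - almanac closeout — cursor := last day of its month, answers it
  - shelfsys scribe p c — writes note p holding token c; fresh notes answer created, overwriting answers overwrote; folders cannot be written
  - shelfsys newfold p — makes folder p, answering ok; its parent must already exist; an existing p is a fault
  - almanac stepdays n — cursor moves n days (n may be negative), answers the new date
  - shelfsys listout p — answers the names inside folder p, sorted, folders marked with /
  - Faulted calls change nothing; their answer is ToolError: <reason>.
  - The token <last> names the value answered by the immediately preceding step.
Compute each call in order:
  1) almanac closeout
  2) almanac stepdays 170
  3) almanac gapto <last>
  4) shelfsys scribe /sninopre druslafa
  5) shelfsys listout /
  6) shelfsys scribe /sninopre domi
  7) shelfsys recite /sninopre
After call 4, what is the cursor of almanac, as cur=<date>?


==> almanac closeout()
<== 2221-09-30
==> almanac stepdays(n→170)
<== 2222-03-19
==> almanac gapto(d→<last>)
<== 0
==> shelfsys scribe(p→/sninopre, c→druslafa)
<== created
==> shelfsys listout(p→/)
<== [sninopre]
==> shelfsys scribe(p→/sninopre, c→domi)
<== overwrote
==> shelfsys recite(p→/sninopre)
<== domi

Answer: cur=2222-03-19


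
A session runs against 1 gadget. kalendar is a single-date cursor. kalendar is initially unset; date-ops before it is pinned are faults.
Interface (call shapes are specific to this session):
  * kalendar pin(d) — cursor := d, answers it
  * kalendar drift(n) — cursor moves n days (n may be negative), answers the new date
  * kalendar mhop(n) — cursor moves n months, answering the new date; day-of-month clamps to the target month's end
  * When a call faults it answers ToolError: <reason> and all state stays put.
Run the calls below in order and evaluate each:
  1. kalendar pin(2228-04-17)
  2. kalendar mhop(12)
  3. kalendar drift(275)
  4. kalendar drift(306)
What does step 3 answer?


// kalendar pin(d: 2228-04-17) ~> 2228-04-17
// kalendar mhop(n: 12) ~> 2229-04-17
// kalendar drift(n: 275) ~> 2230-01-17
// kalendar drift(n: 306) ~> 2230-11-19

Answer: 2230-01-17


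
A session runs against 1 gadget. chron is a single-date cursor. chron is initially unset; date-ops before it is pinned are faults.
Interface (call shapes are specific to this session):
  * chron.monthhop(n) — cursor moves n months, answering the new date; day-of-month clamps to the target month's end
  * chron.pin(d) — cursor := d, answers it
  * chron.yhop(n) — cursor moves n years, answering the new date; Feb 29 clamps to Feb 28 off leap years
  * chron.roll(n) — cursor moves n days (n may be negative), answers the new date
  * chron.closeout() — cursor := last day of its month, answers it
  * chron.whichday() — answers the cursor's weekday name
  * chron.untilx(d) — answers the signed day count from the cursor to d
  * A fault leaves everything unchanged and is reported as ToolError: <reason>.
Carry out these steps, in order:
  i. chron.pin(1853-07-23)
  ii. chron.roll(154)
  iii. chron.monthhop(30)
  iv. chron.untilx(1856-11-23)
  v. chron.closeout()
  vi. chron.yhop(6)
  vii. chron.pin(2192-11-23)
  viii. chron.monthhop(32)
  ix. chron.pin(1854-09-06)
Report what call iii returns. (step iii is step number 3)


Answer: 1856-06-24

Derivation:
Then chron.pin using 1853-07-23, and get 1853-07-23.
I run chron.roll using 154, and observe 1853-12-24.
I try chron.monthhop using 30, giving 1856-06-24.
I use chron.untilx using 1856-11-23, which returns 152.
Calling chron.closeout(), — result: 1856-06-30.
Using chron.yhop using 6, giving 1862-06-30.
Then chron.pin using 2192-11-23, giving 2192-11-23.
Invoking chron.monthhop using 32: 2195-07-23.
Next I call chron.pin using 1854-09-06, and get 1854-09-06.


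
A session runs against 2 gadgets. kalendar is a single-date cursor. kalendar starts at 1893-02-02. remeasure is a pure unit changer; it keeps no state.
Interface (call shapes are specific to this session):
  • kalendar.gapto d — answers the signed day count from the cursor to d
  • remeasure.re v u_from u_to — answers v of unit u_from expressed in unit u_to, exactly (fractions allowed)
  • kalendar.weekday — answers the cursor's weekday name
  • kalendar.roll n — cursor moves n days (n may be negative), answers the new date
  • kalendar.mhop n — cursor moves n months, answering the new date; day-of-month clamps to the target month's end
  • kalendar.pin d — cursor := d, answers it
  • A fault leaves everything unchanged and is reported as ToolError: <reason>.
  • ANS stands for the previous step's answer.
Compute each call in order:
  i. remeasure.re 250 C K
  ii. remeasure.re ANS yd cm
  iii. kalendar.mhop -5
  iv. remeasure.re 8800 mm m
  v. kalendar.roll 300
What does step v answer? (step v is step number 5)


Answer: 1893-06-29

Derivation:
→ remeasure.re(v: 250, u_from: C, u_to: K)
← 10463/20
→ remeasure.re(v: ANS, u_from: yd, u_to: cm)
← 11959209/250
→ kalendar.mhop(n: -5)
← 1892-09-02
→ remeasure.re(v: 8800, u_from: mm, u_to: m)
← 44/5
→ kalendar.roll(n: 300)
← 1893-06-29


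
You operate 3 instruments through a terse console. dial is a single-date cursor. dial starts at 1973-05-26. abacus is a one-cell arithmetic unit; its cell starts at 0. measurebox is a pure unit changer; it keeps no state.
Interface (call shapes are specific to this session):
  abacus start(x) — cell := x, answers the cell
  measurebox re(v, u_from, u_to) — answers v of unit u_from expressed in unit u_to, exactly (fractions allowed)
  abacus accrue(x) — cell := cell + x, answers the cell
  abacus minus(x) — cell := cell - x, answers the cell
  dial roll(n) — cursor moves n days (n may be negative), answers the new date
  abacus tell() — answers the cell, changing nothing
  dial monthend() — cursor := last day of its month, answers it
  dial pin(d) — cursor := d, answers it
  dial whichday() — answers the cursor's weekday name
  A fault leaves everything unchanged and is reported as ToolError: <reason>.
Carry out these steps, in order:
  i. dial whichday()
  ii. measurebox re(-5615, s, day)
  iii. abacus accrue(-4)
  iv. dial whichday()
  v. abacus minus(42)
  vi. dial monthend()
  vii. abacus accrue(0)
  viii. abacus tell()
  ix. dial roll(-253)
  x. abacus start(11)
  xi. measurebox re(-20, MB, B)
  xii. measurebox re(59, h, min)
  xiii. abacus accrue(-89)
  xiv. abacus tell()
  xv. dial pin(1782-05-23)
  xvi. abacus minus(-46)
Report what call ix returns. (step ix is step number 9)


I invoke dial whichday(), which returns Saturday.
Using measurebox re(v: -5615, u_from: s, u_to: day), yielding -1123/17280.
Calling abacus accrue(x: -4), → -4.
I call dial whichday, yielding Saturday.
Now I run abacus minus(x: 42), and see -46.
Then dial monthend, and observe 1973-05-31.
Calling abacus accrue(x: 0), and see -46.
I invoke abacus tell(), yielding -46.
Then dial roll(n: -253), and see 1972-09-20.
Using abacus start(x: 11), — result: 11.
I run measurebox re(v: -20, u_from: MB, u_to: B), and observe -20000000.
I try measurebox re(v: 59, u_from: h, u_to: min): 3540.
I invoke abacus accrue(x: -89), yielding -78.
Then abacus tell: -78.
I invoke dial pin(d: 1782-05-23), and observe 1782-05-23.
Invoking abacus minus(x: -46), and see -32.

Answer: 1972-09-20


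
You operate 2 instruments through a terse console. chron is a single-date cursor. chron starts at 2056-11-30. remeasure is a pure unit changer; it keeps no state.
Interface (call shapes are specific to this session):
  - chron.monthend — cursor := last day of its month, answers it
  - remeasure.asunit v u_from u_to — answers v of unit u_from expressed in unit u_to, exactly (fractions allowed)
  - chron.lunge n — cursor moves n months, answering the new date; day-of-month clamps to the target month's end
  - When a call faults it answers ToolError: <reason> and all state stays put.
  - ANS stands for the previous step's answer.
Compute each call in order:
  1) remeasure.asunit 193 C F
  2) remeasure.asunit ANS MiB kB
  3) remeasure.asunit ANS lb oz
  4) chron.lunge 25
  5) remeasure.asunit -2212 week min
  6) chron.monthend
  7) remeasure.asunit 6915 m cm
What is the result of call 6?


I call asunit(v=193, u_from=C, u_to=F), which returns 1897/5.
I invoke asunit(v=ANS, u_from=MiB, u_to=kB), giving 248643584/625.
I run asunit(v=ANS, u_from=lb, u_to=oz): 3978297344/625.
Then lunge(n=25), and get 2058-12-30.
Then asunit(v=-2212, u_from=week, u_to=min), — result: -22296960.
Next I call monthend: 2058-12-31.
Calling asunit(v=6915, u_from=m, u_to=cm), giving 691500.

Answer: 2058-12-31


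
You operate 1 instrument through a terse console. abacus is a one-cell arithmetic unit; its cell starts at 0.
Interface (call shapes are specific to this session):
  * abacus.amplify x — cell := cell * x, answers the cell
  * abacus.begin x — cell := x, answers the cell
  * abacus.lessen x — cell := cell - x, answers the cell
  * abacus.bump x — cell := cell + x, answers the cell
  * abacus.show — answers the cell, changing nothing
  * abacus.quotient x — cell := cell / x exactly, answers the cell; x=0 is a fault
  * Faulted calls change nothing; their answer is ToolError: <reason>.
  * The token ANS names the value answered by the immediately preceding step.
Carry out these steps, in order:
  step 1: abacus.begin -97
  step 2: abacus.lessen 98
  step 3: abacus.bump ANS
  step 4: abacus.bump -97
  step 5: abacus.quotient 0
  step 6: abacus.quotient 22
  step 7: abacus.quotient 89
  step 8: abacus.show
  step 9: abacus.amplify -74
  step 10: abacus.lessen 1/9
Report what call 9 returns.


>> begin(x: -97)
<< -97
>> lessen(x: 98)
<< -195
>> bump(x: ANS)
<< -390
>> bump(x: -97)
<< -487
>> quotient(x: 0)
<< ToolError: division by zero
>> quotient(x: 22)
<< -487/22
>> quotient(x: 89)
<< -487/1958
>> show()
<< -487/1958
>> amplify(x: -74)
<< 18019/979
>> lessen(x: 1/9)
<< 161192/8811

Answer: 18019/979


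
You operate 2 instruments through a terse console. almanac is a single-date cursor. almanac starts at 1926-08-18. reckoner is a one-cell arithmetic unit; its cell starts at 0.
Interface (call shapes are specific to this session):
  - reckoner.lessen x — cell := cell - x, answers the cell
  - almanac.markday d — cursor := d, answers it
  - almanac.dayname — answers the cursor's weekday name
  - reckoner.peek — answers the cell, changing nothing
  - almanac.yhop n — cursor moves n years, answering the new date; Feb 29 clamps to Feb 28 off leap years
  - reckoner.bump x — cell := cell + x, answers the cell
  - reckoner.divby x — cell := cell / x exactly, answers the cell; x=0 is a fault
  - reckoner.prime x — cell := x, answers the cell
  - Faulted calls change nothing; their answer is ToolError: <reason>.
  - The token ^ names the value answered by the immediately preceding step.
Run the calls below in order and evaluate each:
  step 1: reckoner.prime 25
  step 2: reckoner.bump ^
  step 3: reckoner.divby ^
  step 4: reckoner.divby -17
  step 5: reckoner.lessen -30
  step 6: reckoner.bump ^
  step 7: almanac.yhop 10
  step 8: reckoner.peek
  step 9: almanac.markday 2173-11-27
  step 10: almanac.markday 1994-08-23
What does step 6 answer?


! 1. reckoner.prime(25) -> 25
! 2. reckoner.bump(^) -> 50
! 3. reckoner.divby(^) -> 1
! 4. reckoner.divby(-17) -> -1/17
! 5. reckoner.lessen(-30) -> 509/17
! 6. reckoner.bump(^) -> 1018/17
! 7. almanac.yhop(10) -> 1936-08-18
! 8. reckoner.peek() -> 1018/17
! 9. almanac.markday(2173-11-27) -> 2173-11-27
! 10. almanac.markday(1994-08-23) -> 1994-08-23

Answer: 1018/17


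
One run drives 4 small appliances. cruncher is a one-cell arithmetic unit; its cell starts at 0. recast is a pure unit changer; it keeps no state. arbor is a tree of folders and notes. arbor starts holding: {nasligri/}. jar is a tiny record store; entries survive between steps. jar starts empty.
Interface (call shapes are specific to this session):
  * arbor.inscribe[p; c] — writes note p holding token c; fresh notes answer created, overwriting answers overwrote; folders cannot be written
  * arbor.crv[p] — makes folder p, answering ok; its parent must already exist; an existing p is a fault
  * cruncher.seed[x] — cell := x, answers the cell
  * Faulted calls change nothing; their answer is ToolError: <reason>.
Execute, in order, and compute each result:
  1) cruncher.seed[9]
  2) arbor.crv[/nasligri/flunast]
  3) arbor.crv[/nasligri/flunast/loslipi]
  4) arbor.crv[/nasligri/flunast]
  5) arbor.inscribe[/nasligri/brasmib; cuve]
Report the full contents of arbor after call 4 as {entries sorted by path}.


Answer: {nasligri/, nasligri/flunast/, nasligri/flunast/loslipi/}

Derivation:
Act: cruncher.seed[x→9]
Obs: 9
Act: arbor.crv[p→/nasligri/flunast]
Obs: ok
Act: arbor.crv[p→/nasligri/flunast/loslipi]
Obs: ok
Act: arbor.crv[p→/nasligri/flunast]
Obs: ToolError: exists
Act: arbor.inscribe[p→/nasligri/brasmib; c→cuve]
Obs: created


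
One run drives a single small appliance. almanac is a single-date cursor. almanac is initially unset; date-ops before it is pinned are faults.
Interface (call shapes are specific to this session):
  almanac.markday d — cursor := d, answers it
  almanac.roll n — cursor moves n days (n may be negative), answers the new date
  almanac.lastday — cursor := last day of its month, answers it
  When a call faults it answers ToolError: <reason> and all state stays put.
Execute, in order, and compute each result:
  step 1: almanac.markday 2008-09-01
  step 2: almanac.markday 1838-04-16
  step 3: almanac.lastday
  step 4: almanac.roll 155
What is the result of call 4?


I call almanac.markday using d=2008-09-01, → 2008-09-01.
Using almanac.markday using d=1838-04-16, — result: 1838-04-16.
I try almanac.lastday(), yielding 1838-04-30.
I run almanac.roll using n=155, — result: 1838-10-02.

Answer: 1838-10-02


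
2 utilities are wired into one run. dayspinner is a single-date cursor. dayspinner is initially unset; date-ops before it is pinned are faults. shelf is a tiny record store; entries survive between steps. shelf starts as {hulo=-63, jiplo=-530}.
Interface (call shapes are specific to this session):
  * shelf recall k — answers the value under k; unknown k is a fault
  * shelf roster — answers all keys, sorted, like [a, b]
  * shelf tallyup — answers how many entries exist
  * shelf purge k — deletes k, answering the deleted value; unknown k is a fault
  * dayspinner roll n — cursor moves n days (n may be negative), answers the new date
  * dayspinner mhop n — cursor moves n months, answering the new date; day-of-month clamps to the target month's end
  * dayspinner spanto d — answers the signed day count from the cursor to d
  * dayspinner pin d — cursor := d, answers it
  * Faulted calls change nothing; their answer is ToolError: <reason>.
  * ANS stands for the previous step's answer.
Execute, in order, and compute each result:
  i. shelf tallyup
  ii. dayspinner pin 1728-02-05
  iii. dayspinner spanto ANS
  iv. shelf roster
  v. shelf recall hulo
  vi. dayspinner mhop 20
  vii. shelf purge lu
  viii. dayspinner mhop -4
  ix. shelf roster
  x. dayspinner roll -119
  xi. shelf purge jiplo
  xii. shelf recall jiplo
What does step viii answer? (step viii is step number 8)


Answer: 1729-06-05

Derivation:
Do: shelf tallyup[]
See: 2
Do: dayspinner pin[d='1728-02-05']
See: 1728-02-05
Do: dayspinner spanto[d='ANS']
See: 0
Do: shelf roster[]
See: [hulo, jiplo]
Do: shelf recall[k='hulo']
See: -63
Do: dayspinner mhop[n='20']
See: 1729-10-05
Do: shelf purge[k='lu']
See: ToolError: no such key lu
Do: dayspinner mhop[n='-4']
See: 1729-06-05
Do: shelf roster[]
See: [hulo, jiplo]
Do: dayspinner roll[n='-119']
See: 1729-02-06
Do: shelf purge[k='jiplo']
See: -530
Do: shelf recall[k='jiplo']
See: ToolError: no such key jiplo


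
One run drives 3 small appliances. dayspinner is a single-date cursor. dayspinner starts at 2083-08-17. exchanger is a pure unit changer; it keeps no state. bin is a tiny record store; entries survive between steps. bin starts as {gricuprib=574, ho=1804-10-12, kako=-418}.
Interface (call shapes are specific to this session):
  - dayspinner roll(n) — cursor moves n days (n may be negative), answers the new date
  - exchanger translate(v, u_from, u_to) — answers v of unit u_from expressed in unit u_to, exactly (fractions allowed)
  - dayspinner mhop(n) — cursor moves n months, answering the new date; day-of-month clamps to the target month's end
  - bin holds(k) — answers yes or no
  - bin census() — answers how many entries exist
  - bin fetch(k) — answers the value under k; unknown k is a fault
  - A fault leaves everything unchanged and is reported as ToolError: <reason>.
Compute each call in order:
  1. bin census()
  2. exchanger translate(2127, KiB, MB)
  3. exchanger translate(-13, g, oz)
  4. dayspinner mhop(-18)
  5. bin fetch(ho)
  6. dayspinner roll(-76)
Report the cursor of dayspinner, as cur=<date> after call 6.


>> bin census()
<< 3
>> exchanger translate(v: 2127, u_from: KiB, u_to: MB)
<< 34032/15625
>> exchanger translate(v: -13, u_from: g, u_to: oz)
<< -20800000/45359237
>> dayspinner mhop(n: -18)
<< 2082-02-17
>> bin fetch(k: ho)
<< 1804-10-12
>> dayspinner roll(n: -76)
<< 2081-12-03

Answer: cur=2081-12-03


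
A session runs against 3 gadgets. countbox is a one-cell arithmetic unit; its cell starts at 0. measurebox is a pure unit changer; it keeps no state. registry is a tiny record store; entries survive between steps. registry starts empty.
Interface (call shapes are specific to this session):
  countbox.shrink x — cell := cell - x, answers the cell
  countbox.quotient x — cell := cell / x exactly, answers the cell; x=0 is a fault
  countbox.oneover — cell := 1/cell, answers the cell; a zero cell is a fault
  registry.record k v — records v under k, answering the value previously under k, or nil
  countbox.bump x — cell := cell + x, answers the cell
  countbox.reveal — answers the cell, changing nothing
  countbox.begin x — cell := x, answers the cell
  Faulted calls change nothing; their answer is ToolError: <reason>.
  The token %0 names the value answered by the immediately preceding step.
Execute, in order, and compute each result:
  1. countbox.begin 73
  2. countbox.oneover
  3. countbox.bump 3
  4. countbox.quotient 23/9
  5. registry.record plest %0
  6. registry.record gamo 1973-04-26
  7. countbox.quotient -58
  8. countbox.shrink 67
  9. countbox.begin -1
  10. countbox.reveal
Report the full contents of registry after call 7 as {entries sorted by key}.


Answer: {gamo=1973-04-26, plest=1980/1679}

Derivation:
% countbox.begin 73
  73
% countbox.oneover
  1/73
% countbox.bump 3
  220/73
% countbox.quotient 23/9
  1980/1679
% registry.record plest %0
  nil
% registry.record gamo 1973-04-26
  nil
% countbox.quotient -58
  -990/48691
% countbox.shrink 67
  -3263287/48691
% countbox.begin -1
  -1
% countbox.reveal
  -1


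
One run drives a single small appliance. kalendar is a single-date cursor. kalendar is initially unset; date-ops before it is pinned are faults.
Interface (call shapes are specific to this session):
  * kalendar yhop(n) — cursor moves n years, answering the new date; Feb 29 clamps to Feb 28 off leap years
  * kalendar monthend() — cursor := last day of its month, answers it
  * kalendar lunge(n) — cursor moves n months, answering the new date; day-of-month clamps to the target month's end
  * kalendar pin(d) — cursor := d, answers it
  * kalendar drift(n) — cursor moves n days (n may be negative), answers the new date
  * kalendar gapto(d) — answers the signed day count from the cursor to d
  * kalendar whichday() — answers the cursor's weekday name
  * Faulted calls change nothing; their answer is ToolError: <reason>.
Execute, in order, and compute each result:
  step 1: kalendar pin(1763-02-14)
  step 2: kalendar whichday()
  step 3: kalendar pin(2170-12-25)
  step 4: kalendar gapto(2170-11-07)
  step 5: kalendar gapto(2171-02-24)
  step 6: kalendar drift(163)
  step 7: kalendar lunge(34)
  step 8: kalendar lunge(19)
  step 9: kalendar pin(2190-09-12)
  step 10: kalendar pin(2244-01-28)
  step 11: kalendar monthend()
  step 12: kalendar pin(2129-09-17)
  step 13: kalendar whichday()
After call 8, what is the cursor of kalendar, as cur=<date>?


Answer: cur=2175-11-06

Derivation:
Act: kalendar pin[d→1763-02-14]
Obs: 1763-02-14
Act: kalendar whichday[]
Obs: Monday
Act: kalendar pin[d→2170-12-25]
Obs: 2170-12-25
Act: kalendar gapto[d→2170-11-07]
Obs: -48
Act: kalendar gapto[d→2171-02-24]
Obs: 61
Act: kalendar drift[n→163]
Obs: 2171-06-06
Act: kalendar lunge[n→34]
Obs: 2174-04-06
Act: kalendar lunge[n→19]
Obs: 2175-11-06
Act: kalendar pin[d→2190-09-12]
Obs: 2190-09-12
Act: kalendar pin[d→2244-01-28]
Obs: 2244-01-28
Act: kalendar monthend[]
Obs: 2244-01-31
Act: kalendar pin[d→2129-09-17]
Obs: 2129-09-17
Act: kalendar whichday[]
Obs: Saturday


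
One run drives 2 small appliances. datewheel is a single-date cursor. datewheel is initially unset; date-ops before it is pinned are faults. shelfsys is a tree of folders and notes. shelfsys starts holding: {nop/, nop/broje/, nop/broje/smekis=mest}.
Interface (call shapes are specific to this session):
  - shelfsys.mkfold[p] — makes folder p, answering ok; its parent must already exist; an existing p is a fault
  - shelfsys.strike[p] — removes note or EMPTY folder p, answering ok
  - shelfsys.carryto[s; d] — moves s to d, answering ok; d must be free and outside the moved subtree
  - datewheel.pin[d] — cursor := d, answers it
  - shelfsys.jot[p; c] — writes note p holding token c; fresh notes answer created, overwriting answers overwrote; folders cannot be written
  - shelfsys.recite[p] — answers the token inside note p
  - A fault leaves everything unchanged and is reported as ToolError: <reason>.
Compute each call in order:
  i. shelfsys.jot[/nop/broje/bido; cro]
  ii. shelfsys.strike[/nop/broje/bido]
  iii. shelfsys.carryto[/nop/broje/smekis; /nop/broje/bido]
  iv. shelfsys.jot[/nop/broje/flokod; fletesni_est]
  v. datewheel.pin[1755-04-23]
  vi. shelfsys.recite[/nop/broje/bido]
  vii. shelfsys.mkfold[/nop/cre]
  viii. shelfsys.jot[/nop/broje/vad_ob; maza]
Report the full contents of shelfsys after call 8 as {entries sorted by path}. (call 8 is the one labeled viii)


>>> shelfsys.jot p='/nop/broje/bido' c='cro'
= created
>>> shelfsys.strike p='/nop/broje/bido'
= ok
>>> shelfsys.carryto s='/nop/broje/smekis' d='/nop/broje/bido'
= ok
>>> shelfsys.jot p='/nop/broje/flokod' c='fletesni_est'
= created
>>> datewheel.pin d='1755-04-23'
= 1755-04-23
>>> shelfsys.recite p='/nop/broje/bido'
= mest
>>> shelfsys.mkfold p='/nop/cre'
= ok
>>> shelfsys.jot p='/nop/broje/vad_ob' c='maza'
= created

Answer: {nop/, nop/broje/, nop/broje/bido=mest, nop/broje/flokod=fletesni_est, nop/broje/vad_ob=maza, nop/cre/}


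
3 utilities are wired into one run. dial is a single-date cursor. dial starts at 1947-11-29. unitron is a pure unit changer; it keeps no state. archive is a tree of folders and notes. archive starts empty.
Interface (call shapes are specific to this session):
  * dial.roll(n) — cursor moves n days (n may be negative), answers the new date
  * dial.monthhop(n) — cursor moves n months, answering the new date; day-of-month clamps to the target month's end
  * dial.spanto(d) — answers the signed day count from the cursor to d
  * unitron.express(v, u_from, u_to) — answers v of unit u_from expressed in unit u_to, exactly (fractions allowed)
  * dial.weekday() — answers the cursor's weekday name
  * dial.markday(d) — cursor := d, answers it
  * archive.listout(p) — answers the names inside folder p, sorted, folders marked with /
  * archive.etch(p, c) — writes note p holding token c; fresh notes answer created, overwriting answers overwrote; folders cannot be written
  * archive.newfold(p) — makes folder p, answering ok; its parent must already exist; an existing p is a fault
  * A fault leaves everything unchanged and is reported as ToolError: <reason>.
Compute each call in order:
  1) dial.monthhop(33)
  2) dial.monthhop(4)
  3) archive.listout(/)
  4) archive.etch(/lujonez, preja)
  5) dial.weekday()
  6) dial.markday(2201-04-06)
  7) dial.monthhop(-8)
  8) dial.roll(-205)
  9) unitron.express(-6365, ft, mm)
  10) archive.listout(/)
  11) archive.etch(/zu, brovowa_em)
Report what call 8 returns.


> dial.monthhop n='33'
:: 1950-08-29
> dial.monthhop n='4'
:: 1950-12-29
> archive.listout p='/'
:: []
> archive.etch p='/lujonez' c='preja'
:: created
> dial.weekday
:: Friday
> dial.markday d='2201-04-06'
:: 2201-04-06
> dial.monthhop n='-8'
:: 2200-08-06
> dial.roll n='-205'
:: 2200-01-13
> unitron.express v='-6365' u_from='ft' u_to='mm'
:: -1940052
> archive.listout p='/'
:: [lujonez]
> archive.etch p='/zu' c='brovowa_em'
:: created

Answer: 2200-01-13


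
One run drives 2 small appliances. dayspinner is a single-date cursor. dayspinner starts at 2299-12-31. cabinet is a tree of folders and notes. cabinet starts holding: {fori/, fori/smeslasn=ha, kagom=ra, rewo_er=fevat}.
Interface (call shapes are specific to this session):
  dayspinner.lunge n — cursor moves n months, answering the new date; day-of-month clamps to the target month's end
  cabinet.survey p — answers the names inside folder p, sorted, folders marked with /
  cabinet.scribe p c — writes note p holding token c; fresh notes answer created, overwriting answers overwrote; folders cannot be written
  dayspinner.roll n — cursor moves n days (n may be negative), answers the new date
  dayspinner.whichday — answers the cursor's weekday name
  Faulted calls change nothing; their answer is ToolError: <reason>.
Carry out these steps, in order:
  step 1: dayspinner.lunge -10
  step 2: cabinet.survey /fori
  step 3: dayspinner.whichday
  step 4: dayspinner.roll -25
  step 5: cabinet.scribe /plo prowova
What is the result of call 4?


Answer: 2299-02-03

Derivation:
[in] dayspinner.lunge n='-10'
:: 2299-02-28
[in] cabinet.survey p='/fori'
:: [smeslasn]
[in] dayspinner.whichday
:: Tuesday
[in] dayspinner.roll n='-25'
:: 2299-02-03
[in] cabinet.scribe p='/plo' c='prowova'
:: created


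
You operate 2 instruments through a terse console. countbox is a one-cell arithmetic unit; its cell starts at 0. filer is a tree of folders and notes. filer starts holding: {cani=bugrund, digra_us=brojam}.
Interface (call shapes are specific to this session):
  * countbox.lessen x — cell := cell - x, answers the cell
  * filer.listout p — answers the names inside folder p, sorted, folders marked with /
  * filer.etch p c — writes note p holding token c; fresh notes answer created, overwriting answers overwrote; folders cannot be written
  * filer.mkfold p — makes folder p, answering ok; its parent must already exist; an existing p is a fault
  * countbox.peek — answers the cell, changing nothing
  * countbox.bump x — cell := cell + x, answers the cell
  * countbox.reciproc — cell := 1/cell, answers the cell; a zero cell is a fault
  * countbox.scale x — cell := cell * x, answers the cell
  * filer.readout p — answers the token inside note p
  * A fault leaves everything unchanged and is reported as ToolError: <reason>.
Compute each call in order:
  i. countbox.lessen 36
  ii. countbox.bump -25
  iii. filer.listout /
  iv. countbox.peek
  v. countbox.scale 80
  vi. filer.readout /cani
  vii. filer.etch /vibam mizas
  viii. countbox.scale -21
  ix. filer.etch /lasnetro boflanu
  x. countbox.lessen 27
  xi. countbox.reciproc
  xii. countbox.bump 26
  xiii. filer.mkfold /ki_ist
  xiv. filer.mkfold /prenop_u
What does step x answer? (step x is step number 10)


Do: countbox.lessen[x→36]
See: -36
Do: countbox.bump[x→-25]
See: -61
Do: filer.listout[p→/]
See: [cani, digra_us]
Do: countbox.peek[]
See: -61
Do: countbox.scale[x→80]
See: -4880
Do: filer.readout[p→/cani]
See: bugrund
Do: filer.etch[p→/vibam; c→mizas]
See: created
Do: countbox.scale[x→-21]
See: 102480
Do: filer.etch[p→/lasnetro; c→boflanu]
See: created
Do: countbox.lessen[x→27]
See: 102453
Do: countbox.reciproc[]
See: 1/102453
Do: countbox.bump[x→26]
See: 2663779/102453
Do: filer.mkfold[p→/ki_ist]
See: ok
Do: filer.mkfold[p→/prenop_u]
See: ok

Answer: 102453


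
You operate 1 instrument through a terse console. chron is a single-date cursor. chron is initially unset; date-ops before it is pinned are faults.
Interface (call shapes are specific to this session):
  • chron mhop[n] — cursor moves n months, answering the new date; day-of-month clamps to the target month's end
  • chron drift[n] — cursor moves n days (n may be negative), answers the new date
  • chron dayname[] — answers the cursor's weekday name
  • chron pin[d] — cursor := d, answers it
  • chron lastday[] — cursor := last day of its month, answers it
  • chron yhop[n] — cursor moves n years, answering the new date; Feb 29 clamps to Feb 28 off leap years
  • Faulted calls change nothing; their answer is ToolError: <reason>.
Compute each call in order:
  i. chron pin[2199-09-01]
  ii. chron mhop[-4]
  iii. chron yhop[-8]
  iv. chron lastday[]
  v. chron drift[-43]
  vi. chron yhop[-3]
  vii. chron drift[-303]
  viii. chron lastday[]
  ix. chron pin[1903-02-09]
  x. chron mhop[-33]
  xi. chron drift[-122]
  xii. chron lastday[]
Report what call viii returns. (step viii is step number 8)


Act: chron pin[2199-09-01]
Obs: 2199-09-01
Act: chron mhop[-4]
Obs: 2199-05-01
Act: chron yhop[-8]
Obs: 2191-05-01
Act: chron lastday[]
Obs: 2191-05-31
Act: chron drift[-43]
Obs: 2191-04-18
Act: chron yhop[-3]
Obs: 2188-04-18
Act: chron drift[-303]
Obs: 2187-06-20
Act: chron lastday[]
Obs: 2187-06-30
Act: chron pin[1903-02-09]
Obs: 1903-02-09
Act: chron mhop[-33]
Obs: 1900-05-09
Act: chron drift[-122]
Obs: 1900-01-07
Act: chron lastday[]
Obs: 1900-01-31

Answer: 2187-06-30


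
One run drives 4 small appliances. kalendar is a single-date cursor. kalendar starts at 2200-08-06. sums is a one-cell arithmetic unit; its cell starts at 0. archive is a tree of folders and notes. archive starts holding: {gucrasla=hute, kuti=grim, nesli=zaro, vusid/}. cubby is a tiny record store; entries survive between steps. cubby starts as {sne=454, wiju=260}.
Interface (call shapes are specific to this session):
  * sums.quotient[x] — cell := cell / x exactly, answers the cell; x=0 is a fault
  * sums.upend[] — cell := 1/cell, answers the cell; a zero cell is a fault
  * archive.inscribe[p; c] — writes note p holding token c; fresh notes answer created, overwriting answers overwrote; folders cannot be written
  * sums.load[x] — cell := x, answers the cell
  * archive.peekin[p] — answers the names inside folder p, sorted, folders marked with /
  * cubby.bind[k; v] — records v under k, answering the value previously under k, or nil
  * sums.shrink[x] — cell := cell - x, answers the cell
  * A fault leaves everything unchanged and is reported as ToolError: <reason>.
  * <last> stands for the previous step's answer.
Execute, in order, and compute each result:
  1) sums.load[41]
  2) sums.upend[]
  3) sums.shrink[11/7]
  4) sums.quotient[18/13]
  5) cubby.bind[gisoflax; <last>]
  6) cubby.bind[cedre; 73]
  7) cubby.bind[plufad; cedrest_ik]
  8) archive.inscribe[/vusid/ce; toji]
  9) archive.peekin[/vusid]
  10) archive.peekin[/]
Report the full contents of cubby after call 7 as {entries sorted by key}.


Answer: {cedre=73, gisoflax=-962/861, plufad=cedrest_ik, sne=454, wiju=260}

Derivation:
-- sums.load(x='41') : 41
-- sums.upend() : 1/41
-- sums.shrink(x='11/7') : -444/287
-- sums.quotient(x='18/13') : -962/861
-- cubby.bind(k='gisoflax', v='<last>') : nil
-- cubby.bind(k='cedre', v='73') : nil
-- cubby.bind(k='plufad', v='cedrest_ik') : nil
-- archive.inscribe(p='/vusid/ce', c='toji') : created
-- archive.peekin(p='/vusid') : [ce]
-- archive.peekin(p='/') : [gucrasla, kuti, nesli, vusid/]
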